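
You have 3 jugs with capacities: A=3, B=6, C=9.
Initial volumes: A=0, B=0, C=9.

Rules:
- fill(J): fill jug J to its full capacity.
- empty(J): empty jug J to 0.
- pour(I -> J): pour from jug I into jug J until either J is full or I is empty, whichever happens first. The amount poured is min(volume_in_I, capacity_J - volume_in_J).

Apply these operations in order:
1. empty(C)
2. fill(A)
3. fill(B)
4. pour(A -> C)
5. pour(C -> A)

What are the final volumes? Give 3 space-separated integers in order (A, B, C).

Answer: 3 6 0

Derivation:
Step 1: empty(C) -> (A=0 B=0 C=0)
Step 2: fill(A) -> (A=3 B=0 C=0)
Step 3: fill(B) -> (A=3 B=6 C=0)
Step 4: pour(A -> C) -> (A=0 B=6 C=3)
Step 5: pour(C -> A) -> (A=3 B=6 C=0)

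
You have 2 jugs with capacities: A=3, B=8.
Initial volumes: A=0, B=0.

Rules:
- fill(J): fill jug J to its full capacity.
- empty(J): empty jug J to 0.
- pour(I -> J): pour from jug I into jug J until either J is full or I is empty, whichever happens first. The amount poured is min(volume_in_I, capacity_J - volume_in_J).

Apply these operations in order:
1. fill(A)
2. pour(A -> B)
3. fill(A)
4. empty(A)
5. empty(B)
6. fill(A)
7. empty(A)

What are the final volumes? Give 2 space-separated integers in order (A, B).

Step 1: fill(A) -> (A=3 B=0)
Step 2: pour(A -> B) -> (A=0 B=3)
Step 3: fill(A) -> (A=3 B=3)
Step 4: empty(A) -> (A=0 B=3)
Step 5: empty(B) -> (A=0 B=0)
Step 6: fill(A) -> (A=3 B=0)
Step 7: empty(A) -> (A=0 B=0)

Answer: 0 0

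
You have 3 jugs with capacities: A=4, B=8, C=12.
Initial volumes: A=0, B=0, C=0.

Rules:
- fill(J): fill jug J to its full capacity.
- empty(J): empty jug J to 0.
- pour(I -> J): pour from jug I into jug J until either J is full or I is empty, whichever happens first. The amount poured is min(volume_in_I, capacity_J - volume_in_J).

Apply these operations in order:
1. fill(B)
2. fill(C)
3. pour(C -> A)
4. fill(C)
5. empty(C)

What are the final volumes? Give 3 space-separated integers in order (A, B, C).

Answer: 4 8 0

Derivation:
Step 1: fill(B) -> (A=0 B=8 C=0)
Step 2: fill(C) -> (A=0 B=8 C=12)
Step 3: pour(C -> A) -> (A=4 B=8 C=8)
Step 4: fill(C) -> (A=4 B=8 C=12)
Step 5: empty(C) -> (A=4 B=8 C=0)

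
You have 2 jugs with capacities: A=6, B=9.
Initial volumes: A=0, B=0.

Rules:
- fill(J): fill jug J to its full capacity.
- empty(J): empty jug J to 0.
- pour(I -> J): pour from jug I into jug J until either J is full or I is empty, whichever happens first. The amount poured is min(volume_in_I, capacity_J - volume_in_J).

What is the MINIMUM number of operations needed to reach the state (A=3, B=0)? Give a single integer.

Answer: 4

Derivation:
BFS from (A=0, B=0). One shortest path:
  1. fill(B) -> (A=0 B=9)
  2. pour(B -> A) -> (A=6 B=3)
  3. empty(A) -> (A=0 B=3)
  4. pour(B -> A) -> (A=3 B=0)
Reached target in 4 moves.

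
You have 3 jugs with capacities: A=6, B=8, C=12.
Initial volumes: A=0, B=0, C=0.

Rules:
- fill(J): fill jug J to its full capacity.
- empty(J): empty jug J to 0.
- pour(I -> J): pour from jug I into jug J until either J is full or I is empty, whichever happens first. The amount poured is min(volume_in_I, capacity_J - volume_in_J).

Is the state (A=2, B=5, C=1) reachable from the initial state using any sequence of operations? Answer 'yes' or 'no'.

BFS explored all 110 reachable states.
Reachable set includes: (0,0,0), (0,0,2), (0,0,4), (0,0,6), (0,0,8), (0,0,10), (0,0,12), (0,2,0), (0,2,2), (0,2,4), (0,2,6), (0,2,8) ...
Target (A=2, B=5, C=1) not in reachable set → no.

Answer: no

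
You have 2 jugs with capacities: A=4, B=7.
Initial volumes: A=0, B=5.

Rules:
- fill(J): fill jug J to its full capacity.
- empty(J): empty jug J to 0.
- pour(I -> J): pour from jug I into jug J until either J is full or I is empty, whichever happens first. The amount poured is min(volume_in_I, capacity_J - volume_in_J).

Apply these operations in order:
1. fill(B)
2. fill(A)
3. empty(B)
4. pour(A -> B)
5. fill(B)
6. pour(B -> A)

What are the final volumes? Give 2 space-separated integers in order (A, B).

Answer: 4 3

Derivation:
Step 1: fill(B) -> (A=0 B=7)
Step 2: fill(A) -> (A=4 B=7)
Step 3: empty(B) -> (A=4 B=0)
Step 4: pour(A -> B) -> (A=0 B=4)
Step 5: fill(B) -> (A=0 B=7)
Step 6: pour(B -> A) -> (A=4 B=3)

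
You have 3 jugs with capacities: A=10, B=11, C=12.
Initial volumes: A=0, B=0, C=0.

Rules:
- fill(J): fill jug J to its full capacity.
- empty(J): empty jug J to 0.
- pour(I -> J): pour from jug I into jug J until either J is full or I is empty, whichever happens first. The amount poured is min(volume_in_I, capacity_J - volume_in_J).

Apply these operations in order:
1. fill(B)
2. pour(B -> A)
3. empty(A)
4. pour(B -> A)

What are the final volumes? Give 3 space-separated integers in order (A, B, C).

Step 1: fill(B) -> (A=0 B=11 C=0)
Step 2: pour(B -> A) -> (A=10 B=1 C=0)
Step 3: empty(A) -> (A=0 B=1 C=0)
Step 4: pour(B -> A) -> (A=1 B=0 C=0)

Answer: 1 0 0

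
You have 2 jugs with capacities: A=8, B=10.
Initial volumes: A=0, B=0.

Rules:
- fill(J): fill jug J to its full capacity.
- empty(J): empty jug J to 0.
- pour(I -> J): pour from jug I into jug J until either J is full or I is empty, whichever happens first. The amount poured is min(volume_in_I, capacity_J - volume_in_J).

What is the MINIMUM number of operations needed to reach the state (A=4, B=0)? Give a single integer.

Answer: 8

Derivation:
BFS from (A=0, B=0). One shortest path:
  1. fill(B) -> (A=0 B=10)
  2. pour(B -> A) -> (A=8 B=2)
  3. empty(A) -> (A=0 B=2)
  4. pour(B -> A) -> (A=2 B=0)
  5. fill(B) -> (A=2 B=10)
  6. pour(B -> A) -> (A=8 B=4)
  7. empty(A) -> (A=0 B=4)
  8. pour(B -> A) -> (A=4 B=0)
Reached target in 8 moves.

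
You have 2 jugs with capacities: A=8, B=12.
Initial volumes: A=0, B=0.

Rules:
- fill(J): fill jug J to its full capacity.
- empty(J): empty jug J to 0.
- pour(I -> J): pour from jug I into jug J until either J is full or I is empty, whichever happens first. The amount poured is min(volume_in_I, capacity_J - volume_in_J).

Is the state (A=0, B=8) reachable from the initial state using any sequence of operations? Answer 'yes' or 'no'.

Answer: yes

Derivation:
BFS from (A=0, B=0):
  1. fill(A) -> (A=8 B=0)
  2. pour(A -> B) -> (A=0 B=8)
Target reached → yes.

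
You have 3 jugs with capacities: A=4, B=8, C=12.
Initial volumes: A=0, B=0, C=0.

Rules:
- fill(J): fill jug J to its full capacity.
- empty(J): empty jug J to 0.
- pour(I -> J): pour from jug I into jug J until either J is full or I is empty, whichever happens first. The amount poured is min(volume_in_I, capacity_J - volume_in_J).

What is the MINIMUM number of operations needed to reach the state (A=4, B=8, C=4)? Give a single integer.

BFS from (A=0, B=0, C=0). One shortest path:
  1. fill(A) -> (A=4 B=0 C=0)
  2. fill(C) -> (A=4 B=0 C=12)
  3. pour(C -> B) -> (A=4 B=8 C=4)
Reached target in 3 moves.

Answer: 3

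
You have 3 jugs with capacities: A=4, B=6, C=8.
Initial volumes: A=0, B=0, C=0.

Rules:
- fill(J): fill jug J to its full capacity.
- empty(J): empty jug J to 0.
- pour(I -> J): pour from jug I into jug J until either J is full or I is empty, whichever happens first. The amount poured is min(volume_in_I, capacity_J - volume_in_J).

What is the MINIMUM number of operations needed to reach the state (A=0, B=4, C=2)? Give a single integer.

Answer: 4

Derivation:
BFS from (A=0, B=0, C=0). One shortest path:
  1. fill(B) -> (A=0 B=6 C=0)
  2. pour(B -> A) -> (A=4 B=2 C=0)
  3. pour(B -> C) -> (A=4 B=0 C=2)
  4. pour(A -> B) -> (A=0 B=4 C=2)
Reached target in 4 moves.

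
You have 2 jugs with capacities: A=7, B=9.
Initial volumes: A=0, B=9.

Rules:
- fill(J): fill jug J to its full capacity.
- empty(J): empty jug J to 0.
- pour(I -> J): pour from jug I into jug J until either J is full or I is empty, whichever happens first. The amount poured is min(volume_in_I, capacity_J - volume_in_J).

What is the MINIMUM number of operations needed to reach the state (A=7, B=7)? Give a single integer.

Answer: 4

Derivation:
BFS from (A=0, B=9). One shortest path:
  1. fill(A) -> (A=7 B=9)
  2. empty(B) -> (A=7 B=0)
  3. pour(A -> B) -> (A=0 B=7)
  4. fill(A) -> (A=7 B=7)
Reached target in 4 moves.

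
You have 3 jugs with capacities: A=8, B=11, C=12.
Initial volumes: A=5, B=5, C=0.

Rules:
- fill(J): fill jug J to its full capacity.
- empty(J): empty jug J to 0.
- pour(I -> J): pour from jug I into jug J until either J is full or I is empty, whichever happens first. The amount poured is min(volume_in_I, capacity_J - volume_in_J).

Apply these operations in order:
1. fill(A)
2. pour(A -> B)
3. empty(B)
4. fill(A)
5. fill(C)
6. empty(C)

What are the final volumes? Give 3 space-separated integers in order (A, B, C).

Answer: 8 0 0

Derivation:
Step 1: fill(A) -> (A=8 B=5 C=0)
Step 2: pour(A -> B) -> (A=2 B=11 C=0)
Step 3: empty(B) -> (A=2 B=0 C=0)
Step 4: fill(A) -> (A=8 B=0 C=0)
Step 5: fill(C) -> (A=8 B=0 C=12)
Step 6: empty(C) -> (A=8 B=0 C=0)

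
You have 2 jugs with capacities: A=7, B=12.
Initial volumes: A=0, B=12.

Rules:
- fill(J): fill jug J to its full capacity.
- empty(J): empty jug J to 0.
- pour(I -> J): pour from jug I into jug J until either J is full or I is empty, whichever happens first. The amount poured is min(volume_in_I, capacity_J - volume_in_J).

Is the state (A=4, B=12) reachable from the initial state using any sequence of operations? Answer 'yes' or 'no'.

BFS from (A=0, B=12):
  1. fill(A) -> (A=7 B=12)
  2. empty(B) -> (A=7 B=0)
  3. pour(A -> B) -> (A=0 B=7)
  4. fill(A) -> (A=7 B=7)
  5. pour(A -> B) -> (A=2 B=12)
  6. empty(B) -> (A=2 B=0)
  7. pour(A -> B) -> (A=0 B=2)
  8. fill(A) -> (A=7 B=2)
  9. pour(A -> B) -> (A=0 B=9)
  10. fill(A) -> (A=7 B=9)
  11. pour(A -> B) -> (A=4 B=12)
Target reached → yes.

Answer: yes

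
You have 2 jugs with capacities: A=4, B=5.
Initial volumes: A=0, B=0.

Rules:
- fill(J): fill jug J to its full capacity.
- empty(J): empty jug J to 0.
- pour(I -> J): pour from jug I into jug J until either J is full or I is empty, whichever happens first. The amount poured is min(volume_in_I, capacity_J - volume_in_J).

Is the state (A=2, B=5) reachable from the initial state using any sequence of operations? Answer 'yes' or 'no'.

Answer: yes

Derivation:
BFS from (A=0, B=0):
  1. fill(A) -> (A=4 B=0)
  2. pour(A -> B) -> (A=0 B=4)
  3. fill(A) -> (A=4 B=4)
  4. pour(A -> B) -> (A=3 B=5)
  5. empty(B) -> (A=3 B=0)
  6. pour(A -> B) -> (A=0 B=3)
  7. fill(A) -> (A=4 B=3)
  8. pour(A -> B) -> (A=2 B=5)
Target reached → yes.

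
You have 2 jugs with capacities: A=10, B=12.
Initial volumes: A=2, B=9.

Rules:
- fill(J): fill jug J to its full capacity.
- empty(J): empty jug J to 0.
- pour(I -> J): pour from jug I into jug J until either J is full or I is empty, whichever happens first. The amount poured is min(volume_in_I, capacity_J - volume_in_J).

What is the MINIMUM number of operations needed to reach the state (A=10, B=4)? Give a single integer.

BFS from (A=2, B=9). One shortest path:
  1. fill(B) -> (A=2 B=12)
  2. pour(B -> A) -> (A=10 B=4)
Reached target in 2 moves.

Answer: 2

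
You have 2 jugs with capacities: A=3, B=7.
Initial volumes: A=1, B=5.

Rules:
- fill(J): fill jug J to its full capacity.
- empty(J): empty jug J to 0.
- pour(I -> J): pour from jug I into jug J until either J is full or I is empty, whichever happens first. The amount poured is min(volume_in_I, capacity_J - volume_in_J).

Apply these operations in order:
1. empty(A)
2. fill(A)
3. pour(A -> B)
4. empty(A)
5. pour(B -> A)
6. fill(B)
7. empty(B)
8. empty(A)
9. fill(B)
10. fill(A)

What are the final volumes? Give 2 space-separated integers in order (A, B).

Answer: 3 7

Derivation:
Step 1: empty(A) -> (A=0 B=5)
Step 2: fill(A) -> (A=3 B=5)
Step 3: pour(A -> B) -> (A=1 B=7)
Step 4: empty(A) -> (A=0 B=7)
Step 5: pour(B -> A) -> (A=3 B=4)
Step 6: fill(B) -> (A=3 B=7)
Step 7: empty(B) -> (A=3 B=0)
Step 8: empty(A) -> (A=0 B=0)
Step 9: fill(B) -> (A=0 B=7)
Step 10: fill(A) -> (A=3 B=7)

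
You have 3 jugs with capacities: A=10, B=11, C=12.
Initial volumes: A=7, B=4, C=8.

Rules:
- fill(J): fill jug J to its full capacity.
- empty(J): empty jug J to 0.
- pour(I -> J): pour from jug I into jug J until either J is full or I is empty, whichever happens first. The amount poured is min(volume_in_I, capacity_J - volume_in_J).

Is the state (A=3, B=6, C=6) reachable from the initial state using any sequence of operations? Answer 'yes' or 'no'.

BFS explored all 727 reachable states.
Reachable set includes: (0,0,0), (0,0,1), (0,0,2), (0,0,3), (0,0,4), (0,0,5), (0,0,6), (0,0,7), (0,0,8), (0,0,9), (0,0,10), (0,0,11) ...
Target (A=3, B=6, C=6) not in reachable set → no.

Answer: no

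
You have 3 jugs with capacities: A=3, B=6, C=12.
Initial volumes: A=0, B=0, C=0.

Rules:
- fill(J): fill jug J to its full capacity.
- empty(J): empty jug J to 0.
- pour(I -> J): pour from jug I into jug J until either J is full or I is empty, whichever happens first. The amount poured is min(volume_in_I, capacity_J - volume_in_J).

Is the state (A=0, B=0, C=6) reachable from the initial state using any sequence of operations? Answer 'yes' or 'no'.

Answer: yes

Derivation:
BFS from (A=0, B=0, C=0):
  1. fill(B) -> (A=0 B=6 C=0)
  2. pour(B -> C) -> (A=0 B=0 C=6)
Target reached → yes.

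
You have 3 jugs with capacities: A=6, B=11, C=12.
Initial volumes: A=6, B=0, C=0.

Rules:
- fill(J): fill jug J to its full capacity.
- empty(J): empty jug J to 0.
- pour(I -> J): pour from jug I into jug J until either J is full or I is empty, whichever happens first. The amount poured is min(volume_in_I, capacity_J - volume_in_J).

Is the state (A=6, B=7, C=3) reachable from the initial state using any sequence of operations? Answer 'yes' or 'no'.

Answer: yes

Derivation:
BFS from (A=6, B=0, C=0):
  1. fill(B) -> (A=6 B=11 C=0)
  2. pour(B -> C) -> (A=6 B=0 C=11)
  3. fill(B) -> (A=6 B=11 C=11)
  4. pour(A -> C) -> (A=5 B=11 C=12)
  5. empty(C) -> (A=5 B=11 C=0)
  6. pour(B -> C) -> (A=5 B=0 C=11)
  7. pour(A -> C) -> (A=4 B=0 C=12)
  8. pour(C -> B) -> (A=4 B=11 C=1)
  9. pour(B -> A) -> (A=6 B=9 C=1)
  10. empty(A) -> (A=0 B=9 C=1)
  11. pour(B -> A) -> (A=6 B=3 C=1)
  12. pour(A -> C) -> (A=0 B=3 C=7)
  13. pour(B -> A) -> (A=3 B=0 C=7)
  14. pour(C -> B) -> (A=3 B=7 C=0)
  15. pour(A -> C) -> (A=0 B=7 C=3)
  16. fill(A) -> (A=6 B=7 C=3)
Target reached → yes.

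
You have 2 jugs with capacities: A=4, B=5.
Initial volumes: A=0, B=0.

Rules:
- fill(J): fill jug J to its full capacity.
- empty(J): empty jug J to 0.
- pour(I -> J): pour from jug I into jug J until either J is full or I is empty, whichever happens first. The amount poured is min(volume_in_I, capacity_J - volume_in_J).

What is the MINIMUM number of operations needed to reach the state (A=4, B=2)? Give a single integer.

Answer: 6

Derivation:
BFS from (A=0, B=0). One shortest path:
  1. fill(B) -> (A=0 B=5)
  2. pour(B -> A) -> (A=4 B=1)
  3. empty(A) -> (A=0 B=1)
  4. pour(B -> A) -> (A=1 B=0)
  5. fill(B) -> (A=1 B=5)
  6. pour(B -> A) -> (A=4 B=2)
Reached target in 6 moves.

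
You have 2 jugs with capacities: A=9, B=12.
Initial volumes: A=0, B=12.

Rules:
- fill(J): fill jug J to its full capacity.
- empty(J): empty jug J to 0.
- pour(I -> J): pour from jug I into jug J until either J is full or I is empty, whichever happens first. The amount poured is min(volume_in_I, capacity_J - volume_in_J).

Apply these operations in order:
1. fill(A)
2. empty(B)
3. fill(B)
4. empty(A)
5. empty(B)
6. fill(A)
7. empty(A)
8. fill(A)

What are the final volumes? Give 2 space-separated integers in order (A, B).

Step 1: fill(A) -> (A=9 B=12)
Step 2: empty(B) -> (A=9 B=0)
Step 3: fill(B) -> (A=9 B=12)
Step 4: empty(A) -> (A=0 B=12)
Step 5: empty(B) -> (A=0 B=0)
Step 6: fill(A) -> (A=9 B=0)
Step 7: empty(A) -> (A=0 B=0)
Step 8: fill(A) -> (A=9 B=0)

Answer: 9 0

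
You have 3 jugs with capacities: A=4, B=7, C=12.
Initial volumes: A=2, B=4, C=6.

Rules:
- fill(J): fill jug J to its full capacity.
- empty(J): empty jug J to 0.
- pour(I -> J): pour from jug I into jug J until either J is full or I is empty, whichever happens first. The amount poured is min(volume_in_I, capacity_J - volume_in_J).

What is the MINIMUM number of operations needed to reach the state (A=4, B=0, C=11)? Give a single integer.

Answer: 3

Derivation:
BFS from (A=2, B=4, C=6). One shortest path:
  1. fill(B) -> (A=2 B=7 C=6)
  2. pour(B -> A) -> (A=4 B=5 C=6)
  3. pour(B -> C) -> (A=4 B=0 C=11)
Reached target in 3 moves.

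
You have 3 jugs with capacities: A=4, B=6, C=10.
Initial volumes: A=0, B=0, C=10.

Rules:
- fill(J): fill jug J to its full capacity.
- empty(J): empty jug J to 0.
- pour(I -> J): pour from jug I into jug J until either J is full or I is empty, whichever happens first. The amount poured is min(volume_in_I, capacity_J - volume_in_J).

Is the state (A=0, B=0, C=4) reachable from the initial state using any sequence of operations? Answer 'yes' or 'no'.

BFS from (A=0, B=0, C=10):
  1. pour(C -> B) -> (A=0 B=6 C=4)
  2. empty(B) -> (A=0 B=0 C=4)
Target reached → yes.

Answer: yes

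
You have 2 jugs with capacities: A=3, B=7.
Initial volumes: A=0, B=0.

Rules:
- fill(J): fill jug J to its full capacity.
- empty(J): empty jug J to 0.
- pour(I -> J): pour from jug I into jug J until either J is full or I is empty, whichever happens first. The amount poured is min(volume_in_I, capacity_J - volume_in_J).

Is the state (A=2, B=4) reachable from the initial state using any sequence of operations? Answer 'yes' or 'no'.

Answer: no

Derivation:
BFS explored all 20 reachable states.
Reachable set includes: (0,0), (0,1), (0,2), (0,3), (0,4), (0,5), (0,6), (0,7), (1,0), (1,7), (2,0), (2,7) ...
Target (A=2, B=4) not in reachable set → no.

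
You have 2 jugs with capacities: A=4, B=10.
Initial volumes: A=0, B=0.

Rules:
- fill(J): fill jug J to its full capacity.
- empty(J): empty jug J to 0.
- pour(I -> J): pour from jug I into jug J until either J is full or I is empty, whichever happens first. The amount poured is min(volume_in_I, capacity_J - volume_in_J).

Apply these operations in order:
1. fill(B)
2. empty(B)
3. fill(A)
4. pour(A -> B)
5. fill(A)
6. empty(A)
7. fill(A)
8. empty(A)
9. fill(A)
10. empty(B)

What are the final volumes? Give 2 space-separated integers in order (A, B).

Step 1: fill(B) -> (A=0 B=10)
Step 2: empty(B) -> (A=0 B=0)
Step 3: fill(A) -> (A=4 B=0)
Step 4: pour(A -> B) -> (A=0 B=4)
Step 5: fill(A) -> (A=4 B=4)
Step 6: empty(A) -> (A=0 B=4)
Step 7: fill(A) -> (A=4 B=4)
Step 8: empty(A) -> (A=0 B=4)
Step 9: fill(A) -> (A=4 B=4)
Step 10: empty(B) -> (A=4 B=0)

Answer: 4 0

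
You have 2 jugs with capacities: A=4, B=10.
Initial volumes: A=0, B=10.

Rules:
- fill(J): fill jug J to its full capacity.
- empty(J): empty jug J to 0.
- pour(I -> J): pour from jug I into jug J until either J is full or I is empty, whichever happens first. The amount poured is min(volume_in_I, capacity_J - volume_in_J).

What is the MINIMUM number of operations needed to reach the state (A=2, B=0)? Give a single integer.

BFS from (A=0, B=10). One shortest path:
  1. pour(B -> A) -> (A=4 B=6)
  2. empty(A) -> (A=0 B=6)
  3. pour(B -> A) -> (A=4 B=2)
  4. empty(A) -> (A=0 B=2)
  5. pour(B -> A) -> (A=2 B=0)
Reached target in 5 moves.

Answer: 5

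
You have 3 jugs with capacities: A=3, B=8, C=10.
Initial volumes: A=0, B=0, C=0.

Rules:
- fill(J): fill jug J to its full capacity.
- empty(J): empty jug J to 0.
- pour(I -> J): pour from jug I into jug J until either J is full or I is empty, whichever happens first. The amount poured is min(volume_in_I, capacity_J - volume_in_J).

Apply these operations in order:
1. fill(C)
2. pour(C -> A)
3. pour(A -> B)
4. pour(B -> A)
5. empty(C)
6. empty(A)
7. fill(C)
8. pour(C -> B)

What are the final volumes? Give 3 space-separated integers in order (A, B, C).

Answer: 0 8 2

Derivation:
Step 1: fill(C) -> (A=0 B=0 C=10)
Step 2: pour(C -> A) -> (A=3 B=0 C=7)
Step 3: pour(A -> B) -> (A=0 B=3 C=7)
Step 4: pour(B -> A) -> (A=3 B=0 C=7)
Step 5: empty(C) -> (A=3 B=0 C=0)
Step 6: empty(A) -> (A=0 B=0 C=0)
Step 7: fill(C) -> (A=0 B=0 C=10)
Step 8: pour(C -> B) -> (A=0 B=8 C=2)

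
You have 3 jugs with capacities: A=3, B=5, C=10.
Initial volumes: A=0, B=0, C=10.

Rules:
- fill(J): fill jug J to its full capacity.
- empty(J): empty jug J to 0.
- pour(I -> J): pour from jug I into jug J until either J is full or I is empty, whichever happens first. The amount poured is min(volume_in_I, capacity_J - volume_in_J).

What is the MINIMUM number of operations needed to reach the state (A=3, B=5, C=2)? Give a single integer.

BFS from (A=0, B=0, C=10). One shortest path:
  1. pour(C -> A) -> (A=3 B=0 C=7)
  2. pour(C -> B) -> (A=3 B=5 C=2)
Reached target in 2 moves.

Answer: 2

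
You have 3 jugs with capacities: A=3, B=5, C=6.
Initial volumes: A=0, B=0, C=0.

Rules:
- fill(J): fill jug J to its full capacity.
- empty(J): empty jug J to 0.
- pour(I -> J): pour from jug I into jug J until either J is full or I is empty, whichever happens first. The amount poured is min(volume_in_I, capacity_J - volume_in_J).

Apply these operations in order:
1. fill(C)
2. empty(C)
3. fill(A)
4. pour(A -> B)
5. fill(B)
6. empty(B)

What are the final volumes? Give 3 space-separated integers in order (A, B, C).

Step 1: fill(C) -> (A=0 B=0 C=6)
Step 2: empty(C) -> (A=0 B=0 C=0)
Step 3: fill(A) -> (A=3 B=0 C=0)
Step 4: pour(A -> B) -> (A=0 B=3 C=0)
Step 5: fill(B) -> (A=0 B=5 C=0)
Step 6: empty(B) -> (A=0 B=0 C=0)

Answer: 0 0 0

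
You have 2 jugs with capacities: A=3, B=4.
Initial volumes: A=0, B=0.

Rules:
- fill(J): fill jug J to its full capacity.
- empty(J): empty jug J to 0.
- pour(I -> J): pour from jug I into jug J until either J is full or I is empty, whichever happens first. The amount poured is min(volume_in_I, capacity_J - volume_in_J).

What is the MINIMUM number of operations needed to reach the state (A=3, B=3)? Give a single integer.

BFS from (A=0, B=0). One shortest path:
  1. fill(A) -> (A=3 B=0)
  2. pour(A -> B) -> (A=0 B=3)
  3. fill(A) -> (A=3 B=3)
Reached target in 3 moves.

Answer: 3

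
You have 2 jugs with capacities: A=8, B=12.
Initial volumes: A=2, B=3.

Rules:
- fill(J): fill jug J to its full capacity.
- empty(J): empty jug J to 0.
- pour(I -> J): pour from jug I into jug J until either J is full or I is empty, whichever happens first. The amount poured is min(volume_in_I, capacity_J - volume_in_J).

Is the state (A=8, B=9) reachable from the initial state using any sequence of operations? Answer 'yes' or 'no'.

BFS from (A=2, B=3):
  1. pour(B -> A) -> (A=5 B=0)
  2. fill(B) -> (A=5 B=12)
  3. pour(B -> A) -> (A=8 B=9)
Target reached → yes.

Answer: yes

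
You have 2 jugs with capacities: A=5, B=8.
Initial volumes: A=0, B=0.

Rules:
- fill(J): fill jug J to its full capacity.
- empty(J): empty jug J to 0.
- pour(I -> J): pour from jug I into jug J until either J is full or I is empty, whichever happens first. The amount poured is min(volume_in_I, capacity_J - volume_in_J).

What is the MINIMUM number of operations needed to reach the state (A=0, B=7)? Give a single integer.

BFS from (A=0, B=0). One shortest path:
  1. fill(A) -> (A=5 B=0)
  2. pour(A -> B) -> (A=0 B=5)
  3. fill(A) -> (A=5 B=5)
  4. pour(A -> B) -> (A=2 B=8)
  5. empty(B) -> (A=2 B=0)
  6. pour(A -> B) -> (A=0 B=2)
  7. fill(A) -> (A=5 B=2)
  8. pour(A -> B) -> (A=0 B=7)
Reached target in 8 moves.

Answer: 8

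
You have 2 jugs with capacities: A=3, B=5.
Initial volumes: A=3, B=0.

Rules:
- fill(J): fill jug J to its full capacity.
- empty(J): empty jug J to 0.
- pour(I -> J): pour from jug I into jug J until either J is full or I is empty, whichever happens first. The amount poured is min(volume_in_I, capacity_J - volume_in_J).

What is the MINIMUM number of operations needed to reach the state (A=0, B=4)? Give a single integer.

Answer: 7

Derivation:
BFS from (A=3, B=0). One shortest path:
  1. pour(A -> B) -> (A=0 B=3)
  2. fill(A) -> (A=3 B=3)
  3. pour(A -> B) -> (A=1 B=5)
  4. empty(B) -> (A=1 B=0)
  5. pour(A -> B) -> (A=0 B=1)
  6. fill(A) -> (A=3 B=1)
  7. pour(A -> B) -> (A=0 B=4)
Reached target in 7 moves.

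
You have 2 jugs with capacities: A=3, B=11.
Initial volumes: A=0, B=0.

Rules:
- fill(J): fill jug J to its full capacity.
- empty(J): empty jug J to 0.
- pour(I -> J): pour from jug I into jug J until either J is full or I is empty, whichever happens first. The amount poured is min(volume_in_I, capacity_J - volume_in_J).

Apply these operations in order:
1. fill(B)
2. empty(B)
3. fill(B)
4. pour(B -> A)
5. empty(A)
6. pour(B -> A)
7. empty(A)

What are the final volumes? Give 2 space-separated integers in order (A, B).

Step 1: fill(B) -> (A=0 B=11)
Step 2: empty(B) -> (A=0 B=0)
Step 3: fill(B) -> (A=0 B=11)
Step 4: pour(B -> A) -> (A=3 B=8)
Step 5: empty(A) -> (A=0 B=8)
Step 6: pour(B -> A) -> (A=3 B=5)
Step 7: empty(A) -> (A=0 B=5)

Answer: 0 5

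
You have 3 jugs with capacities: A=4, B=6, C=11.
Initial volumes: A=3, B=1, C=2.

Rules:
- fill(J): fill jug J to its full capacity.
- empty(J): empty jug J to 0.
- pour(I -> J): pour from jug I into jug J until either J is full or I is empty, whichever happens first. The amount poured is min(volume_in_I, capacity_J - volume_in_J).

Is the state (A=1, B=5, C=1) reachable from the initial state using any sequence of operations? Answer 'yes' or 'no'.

Answer: no

Derivation:
BFS explored all 271 reachable states.
Reachable set includes: (0,0,0), (0,0,1), (0,0,2), (0,0,3), (0,0,4), (0,0,5), (0,0,6), (0,0,7), (0,0,8), (0,0,9), (0,0,10), (0,0,11) ...
Target (A=1, B=5, C=1) not in reachable set → no.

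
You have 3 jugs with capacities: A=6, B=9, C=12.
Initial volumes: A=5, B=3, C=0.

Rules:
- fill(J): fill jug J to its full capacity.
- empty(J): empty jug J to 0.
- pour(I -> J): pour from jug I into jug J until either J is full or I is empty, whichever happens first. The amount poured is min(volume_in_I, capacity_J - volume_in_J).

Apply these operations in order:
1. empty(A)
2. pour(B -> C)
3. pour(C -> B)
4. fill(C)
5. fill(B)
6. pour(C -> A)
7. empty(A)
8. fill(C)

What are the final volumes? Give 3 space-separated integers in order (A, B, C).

Answer: 0 9 12

Derivation:
Step 1: empty(A) -> (A=0 B=3 C=0)
Step 2: pour(B -> C) -> (A=0 B=0 C=3)
Step 3: pour(C -> B) -> (A=0 B=3 C=0)
Step 4: fill(C) -> (A=0 B=3 C=12)
Step 5: fill(B) -> (A=0 B=9 C=12)
Step 6: pour(C -> A) -> (A=6 B=9 C=6)
Step 7: empty(A) -> (A=0 B=9 C=6)
Step 8: fill(C) -> (A=0 B=9 C=12)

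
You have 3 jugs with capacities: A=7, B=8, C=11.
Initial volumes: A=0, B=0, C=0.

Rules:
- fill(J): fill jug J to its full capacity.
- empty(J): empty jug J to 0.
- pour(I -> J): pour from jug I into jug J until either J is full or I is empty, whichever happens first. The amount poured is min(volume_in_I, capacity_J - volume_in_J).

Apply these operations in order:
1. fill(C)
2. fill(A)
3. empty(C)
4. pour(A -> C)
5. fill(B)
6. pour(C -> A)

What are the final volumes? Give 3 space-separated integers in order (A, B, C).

Answer: 7 8 0

Derivation:
Step 1: fill(C) -> (A=0 B=0 C=11)
Step 2: fill(A) -> (A=7 B=0 C=11)
Step 3: empty(C) -> (A=7 B=0 C=0)
Step 4: pour(A -> C) -> (A=0 B=0 C=7)
Step 5: fill(B) -> (A=0 B=8 C=7)
Step 6: pour(C -> A) -> (A=7 B=8 C=0)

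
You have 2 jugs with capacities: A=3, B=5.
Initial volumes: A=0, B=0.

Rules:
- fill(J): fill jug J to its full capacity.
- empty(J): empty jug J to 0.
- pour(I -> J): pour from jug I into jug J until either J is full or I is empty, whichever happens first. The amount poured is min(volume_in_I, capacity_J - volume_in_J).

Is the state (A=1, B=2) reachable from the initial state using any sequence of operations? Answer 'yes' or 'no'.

BFS explored all 16 reachable states.
Reachable set includes: (0,0), (0,1), (0,2), (0,3), (0,4), (0,5), (1,0), (1,5), (2,0), (2,5), (3,0), (3,1) ...
Target (A=1, B=2) not in reachable set → no.

Answer: no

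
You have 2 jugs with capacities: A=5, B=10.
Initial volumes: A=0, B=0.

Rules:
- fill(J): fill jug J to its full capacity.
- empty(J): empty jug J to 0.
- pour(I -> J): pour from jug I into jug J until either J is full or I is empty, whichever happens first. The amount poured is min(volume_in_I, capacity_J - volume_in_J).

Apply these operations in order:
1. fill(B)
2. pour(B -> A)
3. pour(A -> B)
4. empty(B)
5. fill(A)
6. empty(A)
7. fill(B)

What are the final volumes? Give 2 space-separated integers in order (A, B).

Answer: 0 10

Derivation:
Step 1: fill(B) -> (A=0 B=10)
Step 2: pour(B -> A) -> (A=5 B=5)
Step 3: pour(A -> B) -> (A=0 B=10)
Step 4: empty(B) -> (A=0 B=0)
Step 5: fill(A) -> (A=5 B=0)
Step 6: empty(A) -> (A=0 B=0)
Step 7: fill(B) -> (A=0 B=10)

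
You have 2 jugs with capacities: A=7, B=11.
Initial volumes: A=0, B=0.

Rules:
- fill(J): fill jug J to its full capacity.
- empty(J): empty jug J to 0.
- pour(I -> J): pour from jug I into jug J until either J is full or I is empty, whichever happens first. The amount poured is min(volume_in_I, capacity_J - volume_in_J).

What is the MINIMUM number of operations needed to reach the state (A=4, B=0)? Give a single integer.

Answer: 4

Derivation:
BFS from (A=0, B=0). One shortest path:
  1. fill(B) -> (A=0 B=11)
  2. pour(B -> A) -> (A=7 B=4)
  3. empty(A) -> (A=0 B=4)
  4. pour(B -> A) -> (A=4 B=0)
Reached target in 4 moves.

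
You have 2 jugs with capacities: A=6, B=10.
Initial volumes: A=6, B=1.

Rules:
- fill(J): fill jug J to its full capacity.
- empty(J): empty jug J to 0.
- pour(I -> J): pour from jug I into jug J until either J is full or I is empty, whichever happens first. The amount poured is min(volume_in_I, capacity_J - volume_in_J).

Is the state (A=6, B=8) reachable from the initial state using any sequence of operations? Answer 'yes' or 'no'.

Answer: yes

Derivation:
BFS from (A=6, B=1):
  1. empty(A) -> (A=0 B=1)
  2. fill(B) -> (A=0 B=10)
  3. pour(B -> A) -> (A=6 B=4)
  4. empty(A) -> (A=0 B=4)
  5. pour(B -> A) -> (A=4 B=0)
  6. fill(B) -> (A=4 B=10)
  7. pour(B -> A) -> (A=6 B=8)
Target reached → yes.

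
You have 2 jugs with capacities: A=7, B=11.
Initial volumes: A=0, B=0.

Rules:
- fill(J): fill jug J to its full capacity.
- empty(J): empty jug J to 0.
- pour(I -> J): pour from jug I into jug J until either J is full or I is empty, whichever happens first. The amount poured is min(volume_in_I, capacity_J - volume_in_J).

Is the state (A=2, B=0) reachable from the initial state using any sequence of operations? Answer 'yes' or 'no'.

Answer: yes

Derivation:
BFS from (A=0, B=0):
  1. fill(A) -> (A=7 B=0)
  2. pour(A -> B) -> (A=0 B=7)
  3. fill(A) -> (A=7 B=7)
  4. pour(A -> B) -> (A=3 B=11)
  5. empty(B) -> (A=3 B=0)
  6. pour(A -> B) -> (A=0 B=3)
  7. fill(A) -> (A=7 B=3)
  8. pour(A -> B) -> (A=0 B=10)
  9. fill(A) -> (A=7 B=10)
  10. pour(A -> B) -> (A=6 B=11)
  11. empty(B) -> (A=6 B=0)
  12. pour(A -> B) -> (A=0 B=6)
  13. fill(A) -> (A=7 B=6)
  14. pour(A -> B) -> (A=2 B=11)
  15. empty(B) -> (A=2 B=0)
Target reached → yes.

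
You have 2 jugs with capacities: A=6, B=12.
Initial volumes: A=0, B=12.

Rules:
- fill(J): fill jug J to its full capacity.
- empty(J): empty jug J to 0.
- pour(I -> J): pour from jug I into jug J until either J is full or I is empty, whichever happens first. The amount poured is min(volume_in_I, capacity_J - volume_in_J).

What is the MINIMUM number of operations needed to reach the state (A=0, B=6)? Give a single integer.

BFS from (A=0, B=12). One shortest path:
  1. pour(B -> A) -> (A=6 B=6)
  2. empty(A) -> (A=0 B=6)
Reached target in 2 moves.

Answer: 2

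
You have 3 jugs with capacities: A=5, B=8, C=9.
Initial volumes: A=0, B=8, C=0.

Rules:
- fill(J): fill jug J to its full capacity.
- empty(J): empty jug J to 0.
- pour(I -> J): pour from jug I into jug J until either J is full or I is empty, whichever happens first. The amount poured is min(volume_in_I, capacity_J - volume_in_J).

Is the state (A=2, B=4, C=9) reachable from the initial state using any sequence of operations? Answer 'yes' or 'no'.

Answer: yes

Derivation:
BFS from (A=0, B=8, C=0):
  1. fill(A) -> (A=5 B=8 C=0)
  2. empty(B) -> (A=5 B=0 C=0)
  3. pour(A -> B) -> (A=0 B=5 C=0)
  4. fill(A) -> (A=5 B=5 C=0)
  5. pour(A -> C) -> (A=0 B=5 C=5)
  6. fill(A) -> (A=5 B=5 C=5)
  7. pour(A -> B) -> (A=2 B=8 C=5)
  8. pour(B -> C) -> (A=2 B=4 C=9)
Target reached → yes.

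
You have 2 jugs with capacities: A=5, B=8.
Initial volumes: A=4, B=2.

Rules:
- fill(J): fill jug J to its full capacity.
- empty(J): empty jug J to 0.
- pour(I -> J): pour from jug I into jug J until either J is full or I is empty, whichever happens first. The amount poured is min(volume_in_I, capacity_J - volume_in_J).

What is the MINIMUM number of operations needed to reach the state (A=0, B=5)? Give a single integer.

BFS from (A=4, B=2). One shortest path:
  1. fill(A) -> (A=5 B=2)
  2. empty(B) -> (A=5 B=0)
  3. pour(A -> B) -> (A=0 B=5)
Reached target in 3 moves.

Answer: 3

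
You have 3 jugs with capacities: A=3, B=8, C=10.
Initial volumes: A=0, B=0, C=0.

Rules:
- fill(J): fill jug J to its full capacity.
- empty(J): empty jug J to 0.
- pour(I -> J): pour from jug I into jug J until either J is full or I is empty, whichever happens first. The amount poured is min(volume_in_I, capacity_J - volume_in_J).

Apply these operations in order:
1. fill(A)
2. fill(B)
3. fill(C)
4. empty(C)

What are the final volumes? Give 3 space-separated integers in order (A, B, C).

Answer: 3 8 0

Derivation:
Step 1: fill(A) -> (A=3 B=0 C=0)
Step 2: fill(B) -> (A=3 B=8 C=0)
Step 3: fill(C) -> (A=3 B=8 C=10)
Step 4: empty(C) -> (A=3 B=8 C=0)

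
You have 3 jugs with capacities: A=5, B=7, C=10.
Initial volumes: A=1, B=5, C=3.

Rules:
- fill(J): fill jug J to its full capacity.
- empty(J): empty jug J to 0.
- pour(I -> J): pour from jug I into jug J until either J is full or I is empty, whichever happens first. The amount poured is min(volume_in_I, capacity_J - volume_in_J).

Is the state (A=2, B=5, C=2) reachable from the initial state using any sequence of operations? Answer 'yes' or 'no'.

Answer: no

Derivation:
BFS explored all 313 reachable states.
Reachable set includes: (0,0,0), (0,0,1), (0,0,2), (0,0,3), (0,0,4), (0,0,5), (0,0,6), (0,0,7), (0,0,8), (0,0,9), (0,0,10), (0,1,0) ...
Target (A=2, B=5, C=2) not in reachable set → no.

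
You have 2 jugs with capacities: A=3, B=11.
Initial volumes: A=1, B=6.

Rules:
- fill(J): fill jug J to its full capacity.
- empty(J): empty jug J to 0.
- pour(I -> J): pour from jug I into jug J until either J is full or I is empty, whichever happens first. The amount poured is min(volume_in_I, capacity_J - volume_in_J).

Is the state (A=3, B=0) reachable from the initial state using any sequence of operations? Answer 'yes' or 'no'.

Answer: yes

Derivation:
BFS from (A=1, B=6):
  1. fill(A) -> (A=3 B=6)
  2. empty(B) -> (A=3 B=0)
Target reached → yes.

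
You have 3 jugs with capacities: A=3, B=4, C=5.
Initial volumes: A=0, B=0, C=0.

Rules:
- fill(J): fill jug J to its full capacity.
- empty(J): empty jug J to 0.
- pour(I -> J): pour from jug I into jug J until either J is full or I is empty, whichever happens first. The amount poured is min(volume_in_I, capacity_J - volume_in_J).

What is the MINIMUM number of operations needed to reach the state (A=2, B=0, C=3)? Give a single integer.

BFS from (A=0, B=0, C=0). One shortest path:
  1. fill(C) -> (A=0 B=0 C=5)
  2. pour(C -> A) -> (A=3 B=0 C=2)
  3. pour(A -> B) -> (A=0 B=3 C=2)
  4. pour(C -> A) -> (A=2 B=3 C=0)
  5. pour(B -> C) -> (A=2 B=0 C=3)
Reached target in 5 moves.

Answer: 5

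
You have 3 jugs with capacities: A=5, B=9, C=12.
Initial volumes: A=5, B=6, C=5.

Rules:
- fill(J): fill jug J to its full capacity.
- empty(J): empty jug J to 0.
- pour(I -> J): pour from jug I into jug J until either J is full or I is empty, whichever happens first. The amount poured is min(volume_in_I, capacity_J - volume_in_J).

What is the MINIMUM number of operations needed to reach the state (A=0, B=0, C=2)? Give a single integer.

Answer: 3

Derivation:
BFS from (A=5, B=6, C=5). One shortest path:
  1. empty(A) -> (A=0 B=6 C=5)
  2. pour(C -> B) -> (A=0 B=9 C=2)
  3. empty(B) -> (A=0 B=0 C=2)
Reached target in 3 moves.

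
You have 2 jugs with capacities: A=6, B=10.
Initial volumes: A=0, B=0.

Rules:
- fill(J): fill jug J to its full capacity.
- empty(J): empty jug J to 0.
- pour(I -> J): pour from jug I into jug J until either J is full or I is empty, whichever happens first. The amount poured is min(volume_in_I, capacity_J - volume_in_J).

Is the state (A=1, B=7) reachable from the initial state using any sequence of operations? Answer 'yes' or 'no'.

BFS explored all 16 reachable states.
Reachable set includes: (0,0), (0,2), (0,4), (0,6), (0,8), (0,10), (2,0), (2,10), (4,0), (4,10), (6,0), (6,2) ...
Target (A=1, B=7) not in reachable set → no.

Answer: no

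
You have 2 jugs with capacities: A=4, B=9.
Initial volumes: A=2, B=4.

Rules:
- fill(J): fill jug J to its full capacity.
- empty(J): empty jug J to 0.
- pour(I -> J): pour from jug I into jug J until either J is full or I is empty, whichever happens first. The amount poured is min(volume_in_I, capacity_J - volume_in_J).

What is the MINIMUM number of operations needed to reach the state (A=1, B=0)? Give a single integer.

BFS from (A=2, B=4). One shortest path:
  1. pour(A -> B) -> (A=0 B=6)
  2. fill(A) -> (A=4 B=6)
  3. pour(A -> B) -> (A=1 B=9)
  4. empty(B) -> (A=1 B=0)
Reached target in 4 moves.

Answer: 4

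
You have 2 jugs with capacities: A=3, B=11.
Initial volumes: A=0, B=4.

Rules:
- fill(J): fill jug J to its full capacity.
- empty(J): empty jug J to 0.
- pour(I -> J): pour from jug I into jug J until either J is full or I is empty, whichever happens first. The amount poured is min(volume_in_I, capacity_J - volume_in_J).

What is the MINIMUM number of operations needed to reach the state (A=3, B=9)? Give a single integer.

Answer: 5

Derivation:
BFS from (A=0, B=4). One shortest path:
  1. pour(B -> A) -> (A=3 B=1)
  2. empty(A) -> (A=0 B=1)
  3. pour(B -> A) -> (A=1 B=0)
  4. fill(B) -> (A=1 B=11)
  5. pour(B -> A) -> (A=3 B=9)
Reached target in 5 moves.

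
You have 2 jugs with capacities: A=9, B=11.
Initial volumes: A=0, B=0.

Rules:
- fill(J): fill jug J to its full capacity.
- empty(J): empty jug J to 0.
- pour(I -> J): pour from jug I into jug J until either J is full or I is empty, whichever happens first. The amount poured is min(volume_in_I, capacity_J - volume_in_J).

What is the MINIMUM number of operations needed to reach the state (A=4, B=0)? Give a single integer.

Answer: 8

Derivation:
BFS from (A=0, B=0). One shortest path:
  1. fill(B) -> (A=0 B=11)
  2. pour(B -> A) -> (A=9 B=2)
  3. empty(A) -> (A=0 B=2)
  4. pour(B -> A) -> (A=2 B=0)
  5. fill(B) -> (A=2 B=11)
  6. pour(B -> A) -> (A=9 B=4)
  7. empty(A) -> (A=0 B=4)
  8. pour(B -> A) -> (A=4 B=0)
Reached target in 8 moves.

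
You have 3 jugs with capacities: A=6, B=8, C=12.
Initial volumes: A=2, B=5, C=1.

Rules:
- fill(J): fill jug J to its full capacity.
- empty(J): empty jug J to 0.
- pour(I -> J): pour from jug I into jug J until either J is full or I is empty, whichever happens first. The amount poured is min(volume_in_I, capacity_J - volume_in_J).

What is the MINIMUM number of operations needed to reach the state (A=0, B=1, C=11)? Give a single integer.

BFS from (A=2, B=5, C=1). One shortest path:
  1. empty(A) -> (A=0 B=5 C=1)
  2. pour(B -> A) -> (A=5 B=0 C=1)
  3. pour(C -> B) -> (A=5 B=1 C=0)
  4. fill(C) -> (A=5 B=1 C=12)
  5. pour(C -> A) -> (A=6 B=1 C=11)
  6. empty(A) -> (A=0 B=1 C=11)
Reached target in 6 moves.

Answer: 6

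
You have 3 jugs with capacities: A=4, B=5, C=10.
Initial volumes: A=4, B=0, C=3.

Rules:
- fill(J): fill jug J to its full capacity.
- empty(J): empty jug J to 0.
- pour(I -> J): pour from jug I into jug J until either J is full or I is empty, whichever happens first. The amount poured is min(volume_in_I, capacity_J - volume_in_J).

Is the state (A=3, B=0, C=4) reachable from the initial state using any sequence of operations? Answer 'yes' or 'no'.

BFS from (A=4, B=0, C=3):
  1. pour(A -> B) -> (A=0 B=4 C=3)
  2. pour(C -> A) -> (A=3 B=4 C=0)
  3. pour(B -> C) -> (A=3 B=0 C=4)
Target reached → yes.

Answer: yes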